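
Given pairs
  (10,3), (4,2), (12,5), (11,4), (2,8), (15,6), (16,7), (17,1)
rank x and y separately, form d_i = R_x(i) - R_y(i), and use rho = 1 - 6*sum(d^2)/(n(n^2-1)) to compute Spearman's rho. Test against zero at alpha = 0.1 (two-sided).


Step 1: Rank x and y separately (midranks; no ties here).
rank(x): 10->3, 4->2, 12->5, 11->4, 2->1, 15->6, 16->7, 17->8
rank(y): 3->3, 2->2, 5->5, 4->4, 8->8, 6->6, 7->7, 1->1
Step 2: d_i = R_x(i) - R_y(i); compute d_i^2.
  (3-3)^2=0, (2-2)^2=0, (5-5)^2=0, (4-4)^2=0, (1-8)^2=49, (6-6)^2=0, (7-7)^2=0, (8-1)^2=49
sum(d^2) = 98.
Step 3: rho = 1 - 6*98 / (8*(8^2 - 1)) = 1 - 588/504 = -0.166667.
Step 4: Under H0, t = rho * sqrt((n-2)/(1-rho^2)) = -0.4140 ~ t(6).
Step 5: Two-sided p-value from the t-distribution with 6 df = 0.693239.
Step 6: alpha = 0.1. fail to reject H0.

rho = -0.1667, p = 0.693239, fail to reject H0 at alpha = 0.1.


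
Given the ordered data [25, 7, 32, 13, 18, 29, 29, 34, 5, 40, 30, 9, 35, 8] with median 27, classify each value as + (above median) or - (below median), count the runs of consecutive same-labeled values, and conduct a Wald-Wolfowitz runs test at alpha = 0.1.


Step 1: Compute median = 27; label A = above, B = below.
Labels in order: BBABBAAABAABAB  (n_A = 7, n_B = 7)
Step 2: Count runs R = 9.
Step 3: Under H0 (random ordering), E[R] = 2*n_A*n_B/(n_A+n_B) + 1 = 2*7*7/14 + 1 = 8.0000.
        Var[R] = 2*n_A*n_B*(2*n_A*n_B - n_A - n_B) / ((n_A+n_B)^2 * (n_A+n_B-1)) = 8232/2548 = 3.2308.
        SD[R] = 1.7974.
Step 4: Continuity-corrected z = (R - 0.5 - E[R]) / SD[R] = (9 - 0.5 - 8.0000) / 1.7974 = 0.2782.
Step 5: Two-sided p-value via normal approximation = 2*(1 - Phi(|z|)) = 0.780879.
Step 6: alpha = 0.1. fail to reject H0.

R = 9, z = 0.2782, p = 0.780879, fail to reject H0.


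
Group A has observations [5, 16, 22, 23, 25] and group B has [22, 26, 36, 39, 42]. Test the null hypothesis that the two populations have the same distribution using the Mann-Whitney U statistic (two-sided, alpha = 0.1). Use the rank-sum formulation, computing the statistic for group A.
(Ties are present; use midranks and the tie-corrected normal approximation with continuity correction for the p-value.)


Step 1: Combine and sort all 10 observations; assign midranks.
sorted (value, group): (5,X), (16,X), (22,X), (22,Y), (23,X), (25,X), (26,Y), (36,Y), (39,Y), (42,Y)
ranks: 5->1, 16->2, 22->3.5, 22->3.5, 23->5, 25->6, 26->7, 36->8, 39->9, 42->10
Step 2: Rank sum for X: R1 = 1 + 2 + 3.5 + 5 + 6 = 17.5.
Step 3: U_X = R1 - n1(n1+1)/2 = 17.5 - 5*6/2 = 17.5 - 15 = 2.5.
       U_Y = n1*n2 - U_X = 25 - 2.5 = 22.5.
Step 4: Ties are present, so use the tie-corrected normal approximation (with continuity correction) for the p-value.
Step 5: p-value = 0.046533; compare to alpha = 0.1. reject H0.

U_X = 2.5, p = 0.046533, reject H0 at alpha = 0.1.


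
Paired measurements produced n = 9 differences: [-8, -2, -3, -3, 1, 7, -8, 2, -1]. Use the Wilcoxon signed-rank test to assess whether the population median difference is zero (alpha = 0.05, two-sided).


Step 1: Drop any zero differences (none here) and take |d_i|.
|d| = [8, 2, 3, 3, 1, 7, 8, 2, 1]
Step 2: Midrank |d_i| (ties get averaged ranks).
ranks: |8|->8.5, |2|->3.5, |3|->5.5, |3|->5.5, |1|->1.5, |7|->7, |8|->8.5, |2|->3.5, |1|->1.5
Step 3: Attach original signs; sum ranks with positive sign and with negative sign.
W+ = 1.5 + 7 + 3.5 = 12
W- = 8.5 + 3.5 + 5.5 + 5.5 + 8.5 + 1.5 = 33
(Check: W+ + W- = 45 should equal n(n+1)/2 = 45.)
Step 4: Test statistic W = min(W+, W-) = 12.
Step 5: Ties in |d|, so use the tie-corrected normal approximation.
        E[W] = n(n+1)/4 = 9*10/4 = 22.5.
        Tie groups: |d|=1 (t=2), |d|=2 (t=2), |d|=3 (t=2), |d|=8 (t=2); sum(t^3 - t) = 24.
        Var[W] = n(n+1)(2n+1)/24 - sum(t^3-t)/48 = 1710/24 - 24/48 = 70.75.
        z = (W - E[W]) / sqrt(Var[W]) = (12 - 22.5) / 8.4113 = -1.2483.
        Two-sided p = 2*Phi(z) = 0.211914.
Step 6: alpha = 0.05. fail to reject H0.

W+ = 12, W- = 33, W = min = 12, p = 0.211914, fail to reject H0.


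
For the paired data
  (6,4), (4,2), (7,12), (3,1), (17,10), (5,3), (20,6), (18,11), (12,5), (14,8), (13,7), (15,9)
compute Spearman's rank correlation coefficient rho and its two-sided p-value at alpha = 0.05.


Step 1: Rank x and y separately (midranks; no ties here).
rank(x): 6->4, 4->2, 7->5, 3->1, 17->10, 5->3, 20->12, 18->11, 12->6, 14->8, 13->7, 15->9
rank(y): 4->4, 2->2, 12->12, 1->1, 10->10, 3->3, 6->6, 11->11, 5->5, 8->8, 7->7, 9->9
Step 2: d_i = R_x(i) - R_y(i); compute d_i^2.
  (4-4)^2=0, (2-2)^2=0, (5-12)^2=49, (1-1)^2=0, (10-10)^2=0, (3-3)^2=0, (12-6)^2=36, (11-11)^2=0, (6-5)^2=1, (8-8)^2=0, (7-7)^2=0, (9-9)^2=0
sum(d^2) = 86.
Step 3: rho = 1 - 6*86 / (12*(12^2 - 1)) = 1 - 516/1716 = 0.699301.
Step 4: Under H0, t = rho * sqrt((n-2)/(1-rho^2)) = 3.0936 ~ t(10).
Step 5: Two-sided p-value from the t-distribution with 10 df = 0.011374.
Step 6: alpha = 0.05. reject H0.

rho = 0.6993, p = 0.011374, reject H0 at alpha = 0.05.


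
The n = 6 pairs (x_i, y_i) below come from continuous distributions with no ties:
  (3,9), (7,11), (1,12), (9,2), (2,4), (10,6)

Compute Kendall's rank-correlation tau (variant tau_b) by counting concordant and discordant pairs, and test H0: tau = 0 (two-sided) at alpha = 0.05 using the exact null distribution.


Step 1: Enumerate the 15 unordered pairs (i,j) with i<j and classify each by sign(x_j-x_i) * sign(y_j-y_i).
  (1,2):dx=+4,dy=+2->C; (1,3):dx=-2,dy=+3->D; (1,4):dx=+6,dy=-7->D; (1,5):dx=-1,dy=-5->C
  (1,6):dx=+7,dy=-3->D; (2,3):dx=-6,dy=+1->D; (2,4):dx=+2,dy=-9->D; (2,5):dx=-5,dy=-7->C
  (2,6):dx=+3,dy=-5->D; (3,4):dx=+8,dy=-10->D; (3,5):dx=+1,dy=-8->D; (3,6):dx=+9,dy=-6->D
  (4,5):dx=-7,dy=+2->D; (4,6):dx=+1,dy=+4->C; (5,6):dx=+8,dy=+2->C
Step 2: C = 5, D = 10, total pairs = 15.
Step 3: tau = (C - D)/(n(n-1)/2) = (5 - 10)/15 = -0.333333.
Step 4: Exact two-sided p-value (enumerate n! = 720 permutations of y under H0): p = 0.469444.
Step 5: alpha = 0.05. fail to reject H0.

tau_b = -0.3333 (C=5, D=10), p = 0.469444, fail to reject H0.


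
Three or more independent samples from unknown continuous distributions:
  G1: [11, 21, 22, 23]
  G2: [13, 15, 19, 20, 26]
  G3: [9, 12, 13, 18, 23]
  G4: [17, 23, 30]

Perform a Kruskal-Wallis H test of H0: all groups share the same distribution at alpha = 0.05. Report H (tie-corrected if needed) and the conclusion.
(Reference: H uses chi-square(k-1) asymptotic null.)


Step 1: Combine all N = 17 observations and assign midranks.
sorted (value, group, rank): (9,G3,1), (11,G1,2), (12,G3,3), (13,G2,4.5), (13,G3,4.5), (15,G2,6), (17,G4,7), (18,G3,8), (19,G2,9), (20,G2,10), (21,G1,11), (22,G1,12), (23,G1,14), (23,G3,14), (23,G4,14), (26,G2,16), (30,G4,17)
Step 2: Sum ranks within each group.
R_1 = 39 (n_1 = 4)
R_2 = 45.5 (n_2 = 5)
R_3 = 30.5 (n_3 = 5)
R_4 = 38 (n_4 = 3)
Step 3: H = 12/(N(N+1)) * sum(R_i^2/n_i) - 3(N+1)
     = 12/(17*18) * (39^2/4 + 45.5^2/5 + 30.5^2/5 + 38^2/3) - 3*18
     = 0.039216 * 1461.68 - 54
     = 3.320915.
Step 4: Ties present; correction factor C = 1 - 30/(17^3 - 17) = 0.993873. Corrected H = 3.320915 / 0.993873 = 3.341389.
Step 5: Under H0, H ~ chi^2(3); p-value = 0.341923.
Step 6: alpha = 0.05. fail to reject H0.

H = 3.3414, df = 3, p = 0.341923, fail to reject H0.


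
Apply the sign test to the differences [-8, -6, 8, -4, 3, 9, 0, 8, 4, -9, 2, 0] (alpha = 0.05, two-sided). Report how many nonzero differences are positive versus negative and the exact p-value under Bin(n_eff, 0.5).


Step 1: Discard zero differences. Original n = 12; n_eff = number of nonzero differences = 10.
Nonzero differences (with sign): -8, -6, +8, -4, +3, +9, +8, +4, -9, +2
Step 2: Count signs: positive = 6, negative = 4.
Step 3: Under H0: P(positive) = 0.5, so the number of positives S ~ Bin(10, 0.5).
Step 4: Two-sided exact p-value = sum of Bin(10,0.5) probabilities at or below the observed probability = 0.753906.
Step 5: alpha = 0.05. fail to reject H0.

n_eff = 10, pos = 6, neg = 4, p = 0.753906, fail to reject H0.


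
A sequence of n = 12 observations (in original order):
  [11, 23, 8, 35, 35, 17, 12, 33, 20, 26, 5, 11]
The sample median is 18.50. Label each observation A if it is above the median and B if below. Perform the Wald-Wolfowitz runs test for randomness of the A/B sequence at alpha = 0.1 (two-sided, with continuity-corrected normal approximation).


Step 1: Compute median = 18.50; label A = above, B = below.
Labels in order: BABAABBAAABB  (n_A = 6, n_B = 6)
Step 2: Count runs R = 7.
Step 3: Under H0 (random ordering), E[R] = 2*n_A*n_B/(n_A+n_B) + 1 = 2*6*6/12 + 1 = 7.0000.
        Var[R] = 2*n_A*n_B*(2*n_A*n_B - n_A - n_B) / ((n_A+n_B)^2 * (n_A+n_B-1)) = 4320/1584 = 2.7273.
        SD[R] = 1.6514.
Step 4: R = E[R], so z = 0 with no continuity correction.
Step 5: Two-sided p-value via normal approximation = 2*(1 - Phi(|z|)) = 1.000000.
Step 6: alpha = 0.1. fail to reject H0.

R = 7, z = 0.0000, p = 1.000000, fail to reject H0.


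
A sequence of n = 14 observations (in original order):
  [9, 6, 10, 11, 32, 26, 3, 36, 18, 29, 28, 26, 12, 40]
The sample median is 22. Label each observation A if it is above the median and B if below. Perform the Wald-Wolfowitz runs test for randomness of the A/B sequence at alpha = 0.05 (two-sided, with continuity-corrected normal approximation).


Step 1: Compute median = 22; label A = above, B = below.
Labels in order: BBBBAABABAAABA  (n_A = 7, n_B = 7)
Step 2: Count runs R = 8.
Step 3: Under H0 (random ordering), E[R] = 2*n_A*n_B/(n_A+n_B) + 1 = 2*7*7/14 + 1 = 8.0000.
        Var[R] = 2*n_A*n_B*(2*n_A*n_B - n_A - n_B) / ((n_A+n_B)^2 * (n_A+n_B-1)) = 8232/2548 = 3.2308.
        SD[R] = 1.7974.
Step 4: R = E[R], so z = 0 with no continuity correction.
Step 5: Two-sided p-value via normal approximation = 2*(1 - Phi(|z|)) = 1.000000.
Step 6: alpha = 0.05. fail to reject H0.

R = 8, z = 0.0000, p = 1.000000, fail to reject H0.


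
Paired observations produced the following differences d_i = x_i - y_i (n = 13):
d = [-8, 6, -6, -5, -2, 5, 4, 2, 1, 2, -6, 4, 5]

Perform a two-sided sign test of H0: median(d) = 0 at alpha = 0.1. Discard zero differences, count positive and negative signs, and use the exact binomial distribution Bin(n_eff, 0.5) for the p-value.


Step 1: Discard zero differences. Original n = 13; n_eff = number of nonzero differences = 13.
Nonzero differences (with sign): -8, +6, -6, -5, -2, +5, +4, +2, +1, +2, -6, +4, +5
Step 2: Count signs: positive = 8, negative = 5.
Step 3: Under H0: P(positive) = 0.5, so the number of positives S ~ Bin(13, 0.5).
Step 4: Two-sided exact p-value = sum of Bin(13,0.5) probabilities at or below the observed probability = 0.581055.
Step 5: alpha = 0.1. fail to reject H0.

n_eff = 13, pos = 8, neg = 5, p = 0.581055, fail to reject H0.


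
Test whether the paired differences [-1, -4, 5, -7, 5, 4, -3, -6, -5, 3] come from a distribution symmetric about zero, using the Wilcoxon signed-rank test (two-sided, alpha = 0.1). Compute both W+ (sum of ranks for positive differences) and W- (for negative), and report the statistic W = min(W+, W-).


Step 1: Drop any zero differences (none here) and take |d_i|.
|d| = [1, 4, 5, 7, 5, 4, 3, 6, 5, 3]
Step 2: Midrank |d_i| (ties get averaged ranks).
ranks: |1|->1, |4|->4.5, |5|->7, |7|->10, |5|->7, |4|->4.5, |3|->2.5, |6|->9, |5|->7, |3|->2.5
Step 3: Attach original signs; sum ranks with positive sign and with negative sign.
W+ = 7 + 7 + 4.5 + 2.5 = 21
W- = 1 + 4.5 + 10 + 2.5 + 9 + 7 = 34
(Check: W+ + W- = 55 should equal n(n+1)/2 = 55.)
Step 4: Test statistic W = min(W+, W-) = 21.
Step 5: Ties in |d|, so use the tie-corrected normal approximation.
        E[W] = n(n+1)/4 = 10*11/4 = 27.5.
        Tie groups: |d|=3 (t=2), |d|=4 (t=2), |d|=5 (t=3); sum(t^3 - t) = 36.
        Var[W] = n(n+1)(2n+1)/24 - sum(t^3-t)/48 = 2310/24 - 36/48 = 95.5.
        z = (W - E[W]) / sqrt(Var[W]) = (21 - 27.5) / 9.7724 = -0.6651.
        Two-sided p = 2*Phi(z) = 0.505962.
Step 6: alpha = 0.1. fail to reject H0.

W+ = 21, W- = 34, W = min = 21, p = 0.505962, fail to reject H0.


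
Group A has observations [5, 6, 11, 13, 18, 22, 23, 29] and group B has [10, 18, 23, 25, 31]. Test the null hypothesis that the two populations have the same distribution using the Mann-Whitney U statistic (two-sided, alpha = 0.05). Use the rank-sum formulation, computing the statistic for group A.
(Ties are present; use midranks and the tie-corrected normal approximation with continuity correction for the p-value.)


Step 1: Combine and sort all 13 observations; assign midranks.
sorted (value, group): (5,X), (6,X), (10,Y), (11,X), (13,X), (18,X), (18,Y), (22,X), (23,X), (23,Y), (25,Y), (29,X), (31,Y)
ranks: 5->1, 6->2, 10->3, 11->4, 13->5, 18->6.5, 18->6.5, 22->8, 23->9.5, 23->9.5, 25->11, 29->12, 31->13
Step 2: Rank sum for X: R1 = 1 + 2 + 4 + 5 + 6.5 + 8 + 9.5 + 12 = 48.
Step 3: U_X = R1 - n1(n1+1)/2 = 48 - 8*9/2 = 48 - 36 = 12.
       U_Y = n1*n2 - U_X = 40 - 12 = 28.
Step 4: Ties are present, so use the tie-corrected normal approximation (with continuity correction) for the p-value.
Step 5: p-value = 0.270933; compare to alpha = 0.05. fail to reject H0.

U_X = 12, p = 0.270933, fail to reject H0 at alpha = 0.05.


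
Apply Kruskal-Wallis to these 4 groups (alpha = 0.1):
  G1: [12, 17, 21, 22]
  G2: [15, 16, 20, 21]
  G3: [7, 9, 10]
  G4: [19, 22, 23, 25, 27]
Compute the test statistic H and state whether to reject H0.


Step 1: Combine all N = 16 observations and assign midranks.
sorted (value, group, rank): (7,G3,1), (9,G3,2), (10,G3,3), (12,G1,4), (15,G2,5), (16,G2,6), (17,G1,7), (19,G4,8), (20,G2,9), (21,G1,10.5), (21,G2,10.5), (22,G1,12.5), (22,G4,12.5), (23,G4,14), (25,G4,15), (27,G4,16)
Step 2: Sum ranks within each group.
R_1 = 34 (n_1 = 4)
R_2 = 30.5 (n_2 = 4)
R_3 = 6 (n_3 = 3)
R_4 = 65.5 (n_4 = 5)
Step 3: H = 12/(N(N+1)) * sum(R_i^2/n_i) - 3(N+1)
     = 12/(16*17) * (34^2/4 + 30.5^2/4 + 6^2/3 + 65.5^2/5) - 3*17
     = 0.044118 * 1391.61 - 51
     = 10.394669.
Step 4: Ties present; correction factor C = 1 - 12/(16^3 - 16) = 0.997059. Corrected H = 10.394669 / 0.997059 = 10.425332.
Step 5: Under H0, H ~ chi^2(3); p-value = 0.015276.
Step 6: alpha = 0.1. reject H0.

H = 10.4253, df = 3, p = 0.015276, reject H0.


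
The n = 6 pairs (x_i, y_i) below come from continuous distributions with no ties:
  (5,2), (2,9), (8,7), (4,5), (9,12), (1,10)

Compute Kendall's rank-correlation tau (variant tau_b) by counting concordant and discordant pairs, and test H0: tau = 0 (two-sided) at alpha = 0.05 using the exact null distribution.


Step 1: Enumerate the 15 unordered pairs (i,j) with i<j and classify each by sign(x_j-x_i) * sign(y_j-y_i).
  (1,2):dx=-3,dy=+7->D; (1,3):dx=+3,dy=+5->C; (1,4):dx=-1,dy=+3->D; (1,5):dx=+4,dy=+10->C
  (1,6):dx=-4,dy=+8->D; (2,3):dx=+6,dy=-2->D; (2,4):dx=+2,dy=-4->D; (2,5):dx=+7,dy=+3->C
  (2,6):dx=-1,dy=+1->D; (3,4):dx=-4,dy=-2->C; (3,5):dx=+1,dy=+5->C; (3,6):dx=-7,dy=+3->D
  (4,5):dx=+5,dy=+7->C; (4,6):dx=-3,dy=+5->D; (5,6):dx=-8,dy=-2->C
Step 2: C = 7, D = 8, total pairs = 15.
Step 3: tau = (C - D)/(n(n-1)/2) = (7 - 8)/15 = -0.066667.
Step 4: Exact two-sided p-value (enumerate n! = 720 permutations of y under H0): p = 1.000000.
Step 5: alpha = 0.05. fail to reject H0.

tau_b = -0.0667 (C=7, D=8), p = 1.000000, fail to reject H0.


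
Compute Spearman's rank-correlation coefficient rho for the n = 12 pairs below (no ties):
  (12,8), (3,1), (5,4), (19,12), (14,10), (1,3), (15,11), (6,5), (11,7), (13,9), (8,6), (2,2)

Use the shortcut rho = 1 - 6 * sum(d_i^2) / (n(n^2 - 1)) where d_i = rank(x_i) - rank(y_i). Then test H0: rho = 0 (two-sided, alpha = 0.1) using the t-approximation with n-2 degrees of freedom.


Step 1: Rank x and y separately (midranks; no ties here).
rank(x): 12->8, 3->3, 5->4, 19->12, 14->10, 1->1, 15->11, 6->5, 11->7, 13->9, 8->6, 2->2
rank(y): 8->8, 1->1, 4->4, 12->12, 10->10, 3->3, 11->11, 5->5, 7->7, 9->9, 6->6, 2->2
Step 2: d_i = R_x(i) - R_y(i); compute d_i^2.
  (8-8)^2=0, (3-1)^2=4, (4-4)^2=0, (12-12)^2=0, (10-10)^2=0, (1-3)^2=4, (11-11)^2=0, (5-5)^2=0, (7-7)^2=0, (9-9)^2=0, (6-6)^2=0, (2-2)^2=0
sum(d^2) = 8.
Step 3: rho = 1 - 6*8 / (12*(12^2 - 1)) = 1 - 48/1716 = 0.972028.
Step 4: Under H0, t = rho * sqrt((n-2)/(1-rho^2)) = 13.0876 ~ t(10).
Step 5: Two-sided p-value from the t-distribution with 10 df = 0.000000.
Step 6: alpha = 0.1. reject H0.

rho = 0.9720, p = 0.000000, reject H0 at alpha = 0.1.


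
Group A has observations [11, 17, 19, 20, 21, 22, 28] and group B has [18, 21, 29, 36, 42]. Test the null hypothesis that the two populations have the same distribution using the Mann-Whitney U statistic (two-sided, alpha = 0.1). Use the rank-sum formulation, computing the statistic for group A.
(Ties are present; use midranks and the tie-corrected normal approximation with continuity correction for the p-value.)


Step 1: Combine and sort all 12 observations; assign midranks.
sorted (value, group): (11,X), (17,X), (18,Y), (19,X), (20,X), (21,X), (21,Y), (22,X), (28,X), (29,Y), (36,Y), (42,Y)
ranks: 11->1, 17->2, 18->3, 19->4, 20->5, 21->6.5, 21->6.5, 22->8, 28->9, 29->10, 36->11, 42->12
Step 2: Rank sum for X: R1 = 1 + 2 + 4 + 5 + 6.5 + 8 + 9 = 35.5.
Step 3: U_X = R1 - n1(n1+1)/2 = 35.5 - 7*8/2 = 35.5 - 28 = 7.5.
       U_Y = n1*n2 - U_X = 35 - 7.5 = 27.5.
Step 4: Ties are present, so use the tie-corrected normal approximation (with continuity correction) for the p-value.
Step 5: p-value = 0.122225; compare to alpha = 0.1. fail to reject H0.

U_X = 7.5, p = 0.122225, fail to reject H0 at alpha = 0.1.


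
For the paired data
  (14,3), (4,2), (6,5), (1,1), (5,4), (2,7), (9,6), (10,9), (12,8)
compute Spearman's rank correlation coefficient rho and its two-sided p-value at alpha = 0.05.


Step 1: Rank x and y separately (midranks; no ties here).
rank(x): 14->9, 4->3, 6->5, 1->1, 5->4, 2->2, 9->6, 10->7, 12->8
rank(y): 3->3, 2->2, 5->5, 1->1, 4->4, 7->7, 6->6, 9->9, 8->8
Step 2: d_i = R_x(i) - R_y(i); compute d_i^2.
  (9-3)^2=36, (3-2)^2=1, (5-5)^2=0, (1-1)^2=0, (4-4)^2=0, (2-7)^2=25, (6-6)^2=0, (7-9)^2=4, (8-8)^2=0
sum(d^2) = 66.
Step 3: rho = 1 - 6*66 / (9*(9^2 - 1)) = 1 - 396/720 = 0.450000.
Step 4: Under H0, t = rho * sqrt((n-2)/(1-rho^2)) = 1.3332 ~ t(7).
Step 5: Two-sided p-value from the t-distribution with 7 df = 0.224216.
Step 6: alpha = 0.05. fail to reject H0.

rho = 0.4500, p = 0.224216, fail to reject H0 at alpha = 0.05.


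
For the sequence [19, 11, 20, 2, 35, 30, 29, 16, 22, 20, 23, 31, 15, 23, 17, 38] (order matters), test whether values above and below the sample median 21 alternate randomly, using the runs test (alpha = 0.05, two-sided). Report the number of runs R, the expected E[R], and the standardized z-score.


Step 1: Compute median = 21; label A = above, B = below.
Labels in order: BBBBAAABABAABABA  (n_A = 8, n_B = 8)
Step 2: Count runs R = 10.
Step 3: Under H0 (random ordering), E[R] = 2*n_A*n_B/(n_A+n_B) + 1 = 2*8*8/16 + 1 = 9.0000.
        Var[R] = 2*n_A*n_B*(2*n_A*n_B - n_A - n_B) / ((n_A+n_B)^2 * (n_A+n_B-1)) = 14336/3840 = 3.7333.
        SD[R] = 1.9322.
Step 4: Continuity-corrected z = (R - 0.5 - E[R]) / SD[R] = (10 - 0.5 - 9.0000) / 1.9322 = 0.2588.
Step 5: Two-sided p-value via normal approximation = 2*(1 - Phi(|z|)) = 0.795809.
Step 6: alpha = 0.05. fail to reject H0.

R = 10, z = 0.2588, p = 0.795809, fail to reject H0.


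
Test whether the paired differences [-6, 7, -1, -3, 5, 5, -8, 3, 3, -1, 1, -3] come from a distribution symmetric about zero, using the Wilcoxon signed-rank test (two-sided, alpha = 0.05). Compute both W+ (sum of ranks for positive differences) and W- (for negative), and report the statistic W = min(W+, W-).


Step 1: Drop any zero differences (none here) and take |d_i|.
|d| = [6, 7, 1, 3, 5, 5, 8, 3, 3, 1, 1, 3]
Step 2: Midrank |d_i| (ties get averaged ranks).
ranks: |6|->10, |7|->11, |1|->2, |3|->5.5, |5|->8.5, |5|->8.5, |8|->12, |3|->5.5, |3|->5.5, |1|->2, |1|->2, |3|->5.5
Step 3: Attach original signs; sum ranks with positive sign and with negative sign.
W+ = 11 + 8.5 + 8.5 + 5.5 + 5.5 + 2 = 41
W- = 10 + 2 + 5.5 + 12 + 2 + 5.5 = 37
(Check: W+ + W- = 78 should equal n(n+1)/2 = 78.)
Step 4: Test statistic W = min(W+, W-) = 37.
Step 5: Ties in |d|, so use the tie-corrected normal approximation.
        E[W] = n(n+1)/4 = 12*13/4 = 39.
        Tie groups: |d|=1 (t=3), |d|=3 (t=4), |d|=5 (t=2); sum(t^3 - t) = 90.
        Var[W] = n(n+1)(2n+1)/24 - sum(t^3-t)/48 = 3900/24 - 90/48 = 160.625.
        z = (W - E[W]) / sqrt(Var[W]) = (37 - 39) / 12.6738 = -0.1578.
        Two-sided p = 2*Phi(z) = 0.874610.
Step 6: alpha = 0.05. fail to reject H0.

W+ = 41, W- = 37, W = min = 37, p = 0.874610, fail to reject H0.


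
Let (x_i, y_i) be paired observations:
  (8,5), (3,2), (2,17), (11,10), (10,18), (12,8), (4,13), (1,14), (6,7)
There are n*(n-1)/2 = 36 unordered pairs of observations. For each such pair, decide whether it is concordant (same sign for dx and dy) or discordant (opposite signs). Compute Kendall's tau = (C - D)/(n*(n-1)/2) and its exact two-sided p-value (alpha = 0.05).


Step 1: Enumerate the 36 unordered pairs (i,j) with i<j and classify each by sign(x_j-x_i) * sign(y_j-y_i).
  (1,2):dx=-5,dy=-3->C; (1,3):dx=-6,dy=+12->D; (1,4):dx=+3,dy=+5->C; (1,5):dx=+2,dy=+13->C
  (1,6):dx=+4,dy=+3->C; (1,7):dx=-4,dy=+8->D; (1,8):dx=-7,dy=+9->D; (1,9):dx=-2,dy=+2->D
  (2,3):dx=-1,dy=+15->D; (2,4):dx=+8,dy=+8->C; (2,5):dx=+7,dy=+16->C; (2,6):dx=+9,dy=+6->C
  (2,7):dx=+1,dy=+11->C; (2,8):dx=-2,dy=+12->D; (2,9):dx=+3,dy=+5->C; (3,4):dx=+9,dy=-7->D
  (3,5):dx=+8,dy=+1->C; (3,6):dx=+10,dy=-9->D; (3,7):dx=+2,dy=-4->D; (3,8):dx=-1,dy=-3->C
  (3,9):dx=+4,dy=-10->D; (4,5):dx=-1,dy=+8->D; (4,6):dx=+1,dy=-2->D; (4,7):dx=-7,dy=+3->D
  (4,8):dx=-10,dy=+4->D; (4,9):dx=-5,dy=-3->C; (5,6):dx=+2,dy=-10->D; (5,7):dx=-6,dy=-5->C
  (5,8):dx=-9,dy=-4->C; (5,9):dx=-4,dy=-11->C; (6,7):dx=-8,dy=+5->D; (6,8):dx=-11,dy=+6->D
  (6,9):dx=-6,dy=-1->C; (7,8):dx=-3,dy=+1->D; (7,9):dx=+2,dy=-6->D; (8,9):dx=+5,dy=-7->D
Step 2: C = 16, D = 20, total pairs = 36.
Step 3: tau = (C - D)/(n(n-1)/2) = (16 - 20)/36 = -0.111111.
Step 4: Exact two-sided p-value (enumerate n! = 362880 permutations of y under H0): p = 0.761414.
Step 5: alpha = 0.05. fail to reject H0.

tau_b = -0.1111 (C=16, D=20), p = 0.761414, fail to reject H0.


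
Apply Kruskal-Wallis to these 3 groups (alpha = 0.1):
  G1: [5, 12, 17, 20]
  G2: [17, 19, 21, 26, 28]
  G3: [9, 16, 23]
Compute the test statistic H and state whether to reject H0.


Step 1: Combine all N = 12 observations and assign midranks.
sorted (value, group, rank): (5,G1,1), (9,G3,2), (12,G1,3), (16,G3,4), (17,G1,5.5), (17,G2,5.5), (19,G2,7), (20,G1,8), (21,G2,9), (23,G3,10), (26,G2,11), (28,G2,12)
Step 2: Sum ranks within each group.
R_1 = 17.5 (n_1 = 4)
R_2 = 44.5 (n_2 = 5)
R_3 = 16 (n_3 = 3)
Step 3: H = 12/(N(N+1)) * sum(R_i^2/n_i) - 3(N+1)
     = 12/(12*13) * (17.5^2/4 + 44.5^2/5 + 16^2/3) - 3*13
     = 0.076923 * 557.946 - 39
     = 3.918910.
Step 4: Ties present; correction factor C = 1 - 6/(12^3 - 12) = 0.996503. Corrected H = 3.918910 / 0.996503 = 3.932661.
Step 5: Under H0, H ~ chi^2(2); p-value = 0.139970.
Step 6: alpha = 0.1. fail to reject H0.

H = 3.9327, df = 2, p = 0.139970, fail to reject H0.


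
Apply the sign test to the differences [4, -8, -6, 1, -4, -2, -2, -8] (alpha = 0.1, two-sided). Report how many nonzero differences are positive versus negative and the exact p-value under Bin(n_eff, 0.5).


Step 1: Discard zero differences. Original n = 8; n_eff = number of nonzero differences = 8.
Nonzero differences (with sign): +4, -8, -6, +1, -4, -2, -2, -8
Step 2: Count signs: positive = 2, negative = 6.
Step 3: Under H0: P(positive) = 0.5, so the number of positives S ~ Bin(8, 0.5).
Step 4: Two-sided exact p-value = sum of Bin(8,0.5) probabilities at or below the observed probability = 0.289062.
Step 5: alpha = 0.1. fail to reject H0.

n_eff = 8, pos = 2, neg = 6, p = 0.289062, fail to reject H0.


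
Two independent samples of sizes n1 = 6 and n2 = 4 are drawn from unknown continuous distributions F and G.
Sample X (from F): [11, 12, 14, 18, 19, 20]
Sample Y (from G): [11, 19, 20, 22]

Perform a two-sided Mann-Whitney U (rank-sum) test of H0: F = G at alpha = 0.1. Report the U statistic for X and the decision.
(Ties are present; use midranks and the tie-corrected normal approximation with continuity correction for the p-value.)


Step 1: Combine and sort all 10 observations; assign midranks.
sorted (value, group): (11,X), (11,Y), (12,X), (14,X), (18,X), (19,X), (19,Y), (20,X), (20,Y), (22,Y)
ranks: 11->1.5, 11->1.5, 12->3, 14->4, 18->5, 19->6.5, 19->6.5, 20->8.5, 20->8.5, 22->10
Step 2: Rank sum for X: R1 = 1.5 + 3 + 4 + 5 + 6.5 + 8.5 = 28.5.
Step 3: U_X = R1 - n1(n1+1)/2 = 28.5 - 6*7/2 = 28.5 - 21 = 7.5.
       U_Y = n1*n2 - U_X = 24 - 7.5 = 16.5.
Step 4: Ties are present, so use the tie-corrected normal approximation (with continuity correction) for the p-value.
Step 5: p-value = 0.389424; compare to alpha = 0.1. fail to reject H0.

U_X = 7.5, p = 0.389424, fail to reject H0 at alpha = 0.1.


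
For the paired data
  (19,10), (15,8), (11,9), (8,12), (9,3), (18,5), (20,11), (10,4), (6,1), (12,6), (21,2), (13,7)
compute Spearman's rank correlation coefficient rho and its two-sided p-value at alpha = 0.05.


Step 1: Rank x and y separately (midranks; no ties here).
rank(x): 19->10, 15->8, 11->5, 8->2, 9->3, 18->9, 20->11, 10->4, 6->1, 12->6, 21->12, 13->7
rank(y): 10->10, 8->8, 9->9, 12->12, 3->3, 5->5, 11->11, 4->4, 1->1, 6->6, 2->2, 7->7
Step 2: d_i = R_x(i) - R_y(i); compute d_i^2.
  (10-10)^2=0, (8-8)^2=0, (5-9)^2=16, (2-12)^2=100, (3-3)^2=0, (9-5)^2=16, (11-11)^2=0, (4-4)^2=0, (1-1)^2=0, (6-6)^2=0, (12-2)^2=100, (7-7)^2=0
sum(d^2) = 232.
Step 3: rho = 1 - 6*232 / (12*(12^2 - 1)) = 1 - 1392/1716 = 0.188811.
Step 4: Under H0, t = rho * sqrt((n-2)/(1-rho^2)) = 0.6080 ~ t(10).
Step 5: Two-sided p-value from the t-distribution with 10 df = 0.556737.
Step 6: alpha = 0.05. fail to reject H0.

rho = 0.1888, p = 0.556737, fail to reject H0 at alpha = 0.05.


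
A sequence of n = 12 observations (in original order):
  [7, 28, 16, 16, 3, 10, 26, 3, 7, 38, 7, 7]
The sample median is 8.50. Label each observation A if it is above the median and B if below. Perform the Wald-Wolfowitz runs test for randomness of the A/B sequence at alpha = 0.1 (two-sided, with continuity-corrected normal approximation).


Step 1: Compute median = 8.50; label A = above, B = below.
Labels in order: BAAABAABBABB  (n_A = 6, n_B = 6)
Step 2: Count runs R = 7.
Step 3: Under H0 (random ordering), E[R] = 2*n_A*n_B/(n_A+n_B) + 1 = 2*6*6/12 + 1 = 7.0000.
        Var[R] = 2*n_A*n_B*(2*n_A*n_B - n_A - n_B) / ((n_A+n_B)^2 * (n_A+n_B-1)) = 4320/1584 = 2.7273.
        SD[R] = 1.6514.
Step 4: R = E[R], so z = 0 with no continuity correction.
Step 5: Two-sided p-value via normal approximation = 2*(1 - Phi(|z|)) = 1.000000.
Step 6: alpha = 0.1. fail to reject H0.

R = 7, z = 0.0000, p = 1.000000, fail to reject H0.


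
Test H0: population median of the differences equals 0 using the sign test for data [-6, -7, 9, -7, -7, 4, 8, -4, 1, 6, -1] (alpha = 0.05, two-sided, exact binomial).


Step 1: Discard zero differences. Original n = 11; n_eff = number of nonzero differences = 11.
Nonzero differences (with sign): -6, -7, +9, -7, -7, +4, +8, -4, +1, +6, -1
Step 2: Count signs: positive = 5, negative = 6.
Step 3: Under H0: P(positive) = 0.5, so the number of positives S ~ Bin(11, 0.5).
Step 4: Two-sided exact p-value = sum of Bin(11,0.5) probabilities at or below the observed probability = 1.000000.
Step 5: alpha = 0.05. fail to reject H0.

n_eff = 11, pos = 5, neg = 6, p = 1.000000, fail to reject H0.


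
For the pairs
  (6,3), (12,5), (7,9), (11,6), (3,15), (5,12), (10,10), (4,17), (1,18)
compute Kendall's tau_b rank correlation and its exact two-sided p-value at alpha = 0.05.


Step 1: Enumerate the 36 unordered pairs (i,j) with i<j and classify each by sign(x_j-x_i) * sign(y_j-y_i).
  (1,2):dx=+6,dy=+2->C; (1,3):dx=+1,dy=+6->C; (1,4):dx=+5,dy=+3->C; (1,5):dx=-3,dy=+12->D
  (1,6):dx=-1,dy=+9->D; (1,7):dx=+4,dy=+7->C; (1,8):dx=-2,dy=+14->D; (1,9):dx=-5,dy=+15->D
  (2,3):dx=-5,dy=+4->D; (2,4):dx=-1,dy=+1->D; (2,5):dx=-9,dy=+10->D; (2,6):dx=-7,dy=+7->D
  (2,7):dx=-2,dy=+5->D; (2,8):dx=-8,dy=+12->D; (2,9):dx=-11,dy=+13->D; (3,4):dx=+4,dy=-3->D
  (3,5):dx=-4,dy=+6->D; (3,6):dx=-2,dy=+3->D; (3,7):dx=+3,dy=+1->C; (3,8):dx=-3,dy=+8->D
  (3,9):dx=-6,dy=+9->D; (4,5):dx=-8,dy=+9->D; (4,6):dx=-6,dy=+6->D; (4,7):dx=-1,dy=+4->D
  (4,8):dx=-7,dy=+11->D; (4,9):dx=-10,dy=+12->D; (5,6):dx=+2,dy=-3->D; (5,7):dx=+7,dy=-5->D
  (5,8):dx=+1,dy=+2->C; (5,9):dx=-2,dy=+3->D; (6,7):dx=+5,dy=-2->D; (6,8):dx=-1,dy=+5->D
  (6,9):dx=-4,dy=+6->D; (7,8):dx=-6,dy=+7->D; (7,9):dx=-9,dy=+8->D; (8,9):dx=-3,dy=+1->D
Step 2: C = 6, D = 30, total pairs = 36.
Step 3: tau = (C - D)/(n(n-1)/2) = (6 - 30)/36 = -0.666667.
Step 4: Exact two-sided p-value (enumerate n! = 362880 permutations of y under H0): p = 0.012665.
Step 5: alpha = 0.05. reject H0.

tau_b = -0.6667 (C=6, D=30), p = 0.012665, reject H0.


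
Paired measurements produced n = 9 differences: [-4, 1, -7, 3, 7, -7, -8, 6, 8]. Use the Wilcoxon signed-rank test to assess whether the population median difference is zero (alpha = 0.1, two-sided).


Step 1: Drop any zero differences (none here) and take |d_i|.
|d| = [4, 1, 7, 3, 7, 7, 8, 6, 8]
Step 2: Midrank |d_i| (ties get averaged ranks).
ranks: |4|->3, |1|->1, |7|->6, |3|->2, |7|->6, |7|->6, |8|->8.5, |6|->4, |8|->8.5
Step 3: Attach original signs; sum ranks with positive sign and with negative sign.
W+ = 1 + 2 + 6 + 4 + 8.5 = 21.5
W- = 3 + 6 + 6 + 8.5 = 23.5
(Check: W+ + W- = 45 should equal n(n+1)/2 = 45.)
Step 4: Test statistic W = min(W+, W-) = 21.5.
Step 5: Ties in |d|, so use the tie-corrected normal approximation.
        E[W] = n(n+1)/4 = 9*10/4 = 22.5.
        Tie groups: |d|=7 (t=3), |d|=8 (t=2); sum(t^3 - t) = 30.
        Var[W] = n(n+1)(2n+1)/24 - sum(t^3-t)/48 = 1710/24 - 30/48 = 70.625.
        z = (W - E[W]) / sqrt(Var[W]) = (21.5 - 22.5) / 8.4039 = -0.1190.
        Two-sided p = 2*Phi(z) = 0.905281.
Step 6: alpha = 0.1. fail to reject H0.

W+ = 21.5, W- = 23.5, W = min = 21.5, p = 0.905281, fail to reject H0.


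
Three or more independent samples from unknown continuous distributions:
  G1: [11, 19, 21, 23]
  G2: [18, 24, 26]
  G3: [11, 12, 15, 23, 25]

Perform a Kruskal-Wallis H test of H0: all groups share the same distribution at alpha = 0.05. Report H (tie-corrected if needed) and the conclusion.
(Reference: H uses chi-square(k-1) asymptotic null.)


Step 1: Combine all N = 12 observations and assign midranks.
sorted (value, group, rank): (11,G1,1.5), (11,G3,1.5), (12,G3,3), (15,G3,4), (18,G2,5), (19,G1,6), (21,G1,7), (23,G1,8.5), (23,G3,8.5), (24,G2,10), (25,G3,11), (26,G2,12)
Step 2: Sum ranks within each group.
R_1 = 23 (n_1 = 4)
R_2 = 27 (n_2 = 3)
R_3 = 28 (n_3 = 5)
Step 3: H = 12/(N(N+1)) * sum(R_i^2/n_i) - 3(N+1)
     = 12/(12*13) * (23^2/4 + 27^2/3 + 28^2/5) - 3*13
     = 0.076923 * 532.05 - 39
     = 1.926923.
Step 4: Ties present; correction factor C = 1 - 12/(12^3 - 12) = 0.993007. Corrected H = 1.926923 / 0.993007 = 1.940493.
Step 5: Under H0, H ~ chi^2(2); p-value = 0.378990.
Step 6: alpha = 0.05. fail to reject H0.

H = 1.9405, df = 2, p = 0.378990, fail to reject H0.


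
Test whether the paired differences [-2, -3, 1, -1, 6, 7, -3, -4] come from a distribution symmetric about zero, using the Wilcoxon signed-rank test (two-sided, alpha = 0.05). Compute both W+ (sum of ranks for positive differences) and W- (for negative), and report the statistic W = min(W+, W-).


Step 1: Drop any zero differences (none here) and take |d_i|.
|d| = [2, 3, 1, 1, 6, 7, 3, 4]
Step 2: Midrank |d_i| (ties get averaged ranks).
ranks: |2|->3, |3|->4.5, |1|->1.5, |1|->1.5, |6|->7, |7|->8, |3|->4.5, |4|->6
Step 3: Attach original signs; sum ranks with positive sign and with negative sign.
W+ = 1.5 + 7 + 8 = 16.5
W- = 3 + 4.5 + 1.5 + 4.5 + 6 = 19.5
(Check: W+ + W- = 36 should equal n(n+1)/2 = 36.)
Step 4: Test statistic W = min(W+, W-) = 16.5.
Step 5: Ties in |d|, so use the tie-corrected normal approximation.
        E[W] = n(n+1)/4 = 8*9/4 = 18.
        Tie groups: |d|=1 (t=2), |d|=3 (t=2); sum(t^3 - t) = 12.
        Var[W] = n(n+1)(2n+1)/24 - sum(t^3-t)/48 = 1224/24 - 12/48 = 50.75.
        z = (W - E[W]) / sqrt(Var[W]) = (16.5 - 18) / 7.1239 = -0.2106.
        Two-sided p = 2*Phi(z) = 0.833232.
Step 6: alpha = 0.05. fail to reject H0.

W+ = 16.5, W- = 19.5, W = min = 16.5, p = 0.833232, fail to reject H0.


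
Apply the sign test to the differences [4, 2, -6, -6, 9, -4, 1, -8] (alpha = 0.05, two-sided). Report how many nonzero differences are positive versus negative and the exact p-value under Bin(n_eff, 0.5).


Step 1: Discard zero differences. Original n = 8; n_eff = number of nonzero differences = 8.
Nonzero differences (with sign): +4, +2, -6, -6, +9, -4, +1, -8
Step 2: Count signs: positive = 4, negative = 4.
Step 3: Under H0: P(positive) = 0.5, so the number of positives S ~ Bin(8, 0.5).
Step 4: Two-sided exact p-value = sum of Bin(8,0.5) probabilities at or below the observed probability = 1.000000.
Step 5: alpha = 0.05. fail to reject H0.

n_eff = 8, pos = 4, neg = 4, p = 1.000000, fail to reject H0.


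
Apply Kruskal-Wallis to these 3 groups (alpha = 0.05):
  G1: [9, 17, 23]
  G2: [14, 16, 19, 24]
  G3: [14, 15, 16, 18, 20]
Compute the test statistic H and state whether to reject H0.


Step 1: Combine all N = 12 observations and assign midranks.
sorted (value, group, rank): (9,G1,1), (14,G2,2.5), (14,G3,2.5), (15,G3,4), (16,G2,5.5), (16,G3,5.5), (17,G1,7), (18,G3,8), (19,G2,9), (20,G3,10), (23,G1,11), (24,G2,12)
Step 2: Sum ranks within each group.
R_1 = 19 (n_1 = 3)
R_2 = 29 (n_2 = 4)
R_3 = 30 (n_3 = 5)
Step 3: H = 12/(N(N+1)) * sum(R_i^2/n_i) - 3(N+1)
     = 12/(12*13) * (19^2/3 + 29^2/4 + 30^2/5) - 3*13
     = 0.076923 * 510.583 - 39
     = 0.275641.
Step 4: Ties present; correction factor C = 1 - 12/(12^3 - 12) = 0.993007. Corrected H = 0.275641 / 0.993007 = 0.277582.
Step 5: Under H0, H ~ chi^2(2); p-value = 0.870410.
Step 6: alpha = 0.05. fail to reject H0.

H = 0.2776, df = 2, p = 0.870410, fail to reject H0.


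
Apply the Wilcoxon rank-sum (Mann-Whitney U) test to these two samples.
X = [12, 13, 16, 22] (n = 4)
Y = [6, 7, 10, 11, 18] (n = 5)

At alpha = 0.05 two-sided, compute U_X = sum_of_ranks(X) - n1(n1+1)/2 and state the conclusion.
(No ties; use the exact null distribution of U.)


Step 1: Combine and sort all 9 observations; assign midranks.
sorted (value, group): (6,Y), (7,Y), (10,Y), (11,Y), (12,X), (13,X), (16,X), (18,Y), (22,X)
ranks: 6->1, 7->2, 10->3, 11->4, 12->5, 13->6, 16->7, 18->8, 22->9
Step 2: Rank sum for X: R1 = 5 + 6 + 7 + 9 = 27.
Step 3: U_X = R1 - n1(n1+1)/2 = 27 - 4*5/2 = 27 - 10 = 17.
       U_Y = n1*n2 - U_X = 20 - 17 = 3.
Step 4: No ties, so the exact null distribution of U (based on enumerating the C(9,4) = 126 equally likely rank assignments) gives the two-sided p-value.
Step 5: p-value = 0.111111; compare to alpha = 0.05. fail to reject H0.

U_X = 17, p = 0.111111, fail to reject H0 at alpha = 0.05.


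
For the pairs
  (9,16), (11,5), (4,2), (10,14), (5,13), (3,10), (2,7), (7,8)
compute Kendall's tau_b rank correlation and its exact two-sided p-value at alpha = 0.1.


Step 1: Enumerate the 28 unordered pairs (i,j) with i<j and classify each by sign(x_j-x_i) * sign(y_j-y_i).
  (1,2):dx=+2,dy=-11->D; (1,3):dx=-5,dy=-14->C; (1,4):dx=+1,dy=-2->D; (1,5):dx=-4,dy=-3->C
  (1,6):dx=-6,dy=-6->C; (1,7):dx=-7,dy=-9->C; (1,8):dx=-2,dy=-8->C; (2,3):dx=-7,dy=-3->C
  (2,4):dx=-1,dy=+9->D; (2,5):dx=-6,dy=+8->D; (2,6):dx=-8,dy=+5->D; (2,7):dx=-9,dy=+2->D
  (2,8):dx=-4,dy=+3->D; (3,4):dx=+6,dy=+12->C; (3,5):dx=+1,dy=+11->C; (3,6):dx=-1,dy=+8->D
  (3,7):dx=-2,dy=+5->D; (3,8):dx=+3,dy=+6->C; (4,5):dx=-5,dy=-1->C; (4,6):dx=-7,dy=-4->C
  (4,7):dx=-8,dy=-7->C; (4,8):dx=-3,dy=-6->C; (5,6):dx=-2,dy=-3->C; (5,7):dx=-3,dy=-6->C
  (5,8):dx=+2,dy=-5->D; (6,7):dx=-1,dy=-3->C; (6,8):dx=+4,dy=-2->D; (7,8):dx=+5,dy=+1->C
Step 2: C = 17, D = 11, total pairs = 28.
Step 3: tau = (C - D)/(n(n-1)/2) = (17 - 11)/28 = 0.214286.
Step 4: Exact two-sided p-value (enumerate n! = 40320 permutations of y under H0): p = 0.548413.
Step 5: alpha = 0.1. fail to reject H0.

tau_b = 0.2143 (C=17, D=11), p = 0.548413, fail to reject H0.


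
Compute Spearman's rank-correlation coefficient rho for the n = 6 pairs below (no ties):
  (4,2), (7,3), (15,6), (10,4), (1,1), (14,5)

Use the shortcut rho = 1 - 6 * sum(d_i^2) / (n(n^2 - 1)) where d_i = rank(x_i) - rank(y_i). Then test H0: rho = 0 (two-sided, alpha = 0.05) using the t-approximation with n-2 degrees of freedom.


Step 1: Rank x and y separately (midranks; no ties here).
rank(x): 4->2, 7->3, 15->6, 10->4, 1->1, 14->5
rank(y): 2->2, 3->3, 6->6, 4->4, 1->1, 5->5
Step 2: d_i = R_x(i) - R_y(i); compute d_i^2.
  (2-2)^2=0, (3-3)^2=0, (6-6)^2=0, (4-4)^2=0, (1-1)^2=0, (5-5)^2=0
sum(d^2) = 0.
Step 3: rho = 1 - 6*0 / (6*(6^2 - 1)) = 1 - 0/210 = 1.000000.
Step 5: Two-sided p-value from the t-distribution with 4 df = 0.000000.
Step 6: alpha = 0.05. reject H0.

rho = 1.0000, p = 0.000000, reject H0 at alpha = 0.05.


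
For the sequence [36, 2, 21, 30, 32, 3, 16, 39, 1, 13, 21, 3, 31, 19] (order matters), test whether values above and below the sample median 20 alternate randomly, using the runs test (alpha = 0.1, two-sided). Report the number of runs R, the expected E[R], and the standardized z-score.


Step 1: Compute median = 20; label A = above, B = below.
Labels in order: ABAAABBABBABAB  (n_A = 7, n_B = 7)
Step 2: Count runs R = 10.
Step 3: Under H0 (random ordering), E[R] = 2*n_A*n_B/(n_A+n_B) + 1 = 2*7*7/14 + 1 = 8.0000.
        Var[R] = 2*n_A*n_B*(2*n_A*n_B - n_A - n_B) / ((n_A+n_B)^2 * (n_A+n_B-1)) = 8232/2548 = 3.2308.
        SD[R] = 1.7974.
Step 4: Continuity-corrected z = (R - 0.5 - E[R]) / SD[R] = (10 - 0.5 - 8.0000) / 1.7974 = 0.8345.
Step 5: Two-sided p-value via normal approximation = 2*(1 - Phi(|z|)) = 0.403986.
Step 6: alpha = 0.1. fail to reject H0.

R = 10, z = 0.8345, p = 0.403986, fail to reject H0.


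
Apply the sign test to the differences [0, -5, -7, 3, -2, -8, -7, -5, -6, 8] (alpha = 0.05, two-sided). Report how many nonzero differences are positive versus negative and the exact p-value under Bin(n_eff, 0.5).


Step 1: Discard zero differences. Original n = 10; n_eff = number of nonzero differences = 9.
Nonzero differences (with sign): -5, -7, +3, -2, -8, -7, -5, -6, +8
Step 2: Count signs: positive = 2, negative = 7.
Step 3: Under H0: P(positive) = 0.5, so the number of positives S ~ Bin(9, 0.5).
Step 4: Two-sided exact p-value = sum of Bin(9,0.5) probabilities at or below the observed probability = 0.179688.
Step 5: alpha = 0.05. fail to reject H0.

n_eff = 9, pos = 2, neg = 7, p = 0.179688, fail to reject H0.


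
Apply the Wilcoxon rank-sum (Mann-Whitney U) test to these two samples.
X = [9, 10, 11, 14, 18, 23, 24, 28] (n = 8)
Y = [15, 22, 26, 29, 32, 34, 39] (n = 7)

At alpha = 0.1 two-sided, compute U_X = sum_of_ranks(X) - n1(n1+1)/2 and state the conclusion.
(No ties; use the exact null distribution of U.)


Step 1: Combine and sort all 15 observations; assign midranks.
sorted (value, group): (9,X), (10,X), (11,X), (14,X), (15,Y), (18,X), (22,Y), (23,X), (24,X), (26,Y), (28,X), (29,Y), (32,Y), (34,Y), (39,Y)
ranks: 9->1, 10->2, 11->3, 14->4, 15->5, 18->6, 22->7, 23->8, 24->9, 26->10, 28->11, 29->12, 32->13, 34->14, 39->15
Step 2: Rank sum for X: R1 = 1 + 2 + 3 + 4 + 6 + 8 + 9 + 11 = 44.
Step 3: U_X = R1 - n1(n1+1)/2 = 44 - 8*9/2 = 44 - 36 = 8.
       U_Y = n1*n2 - U_X = 56 - 8 = 48.
Step 4: No ties, so the exact null distribution of U (based on enumerating the C(15,8) = 6435 equally likely rank assignments) gives the two-sided p-value.
Step 5: p-value = 0.020513; compare to alpha = 0.1. reject H0.

U_X = 8, p = 0.020513, reject H0 at alpha = 0.1.


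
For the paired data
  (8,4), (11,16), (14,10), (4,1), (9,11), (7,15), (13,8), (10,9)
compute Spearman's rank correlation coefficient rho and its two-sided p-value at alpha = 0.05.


Step 1: Rank x and y separately (midranks; no ties here).
rank(x): 8->3, 11->6, 14->8, 4->1, 9->4, 7->2, 13->7, 10->5
rank(y): 4->2, 16->8, 10->5, 1->1, 11->6, 15->7, 8->3, 9->4
Step 2: d_i = R_x(i) - R_y(i); compute d_i^2.
  (3-2)^2=1, (6-8)^2=4, (8-5)^2=9, (1-1)^2=0, (4-6)^2=4, (2-7)^2=25, (7-3)^2=16, (5-4)^2=1
sum(d^2) = 60.
Step 3: rho = 1 - 6*60 / (8*(8^2 - 1)) = 1 - 360/504 = 0.285714.
Step 4: Under H0, t = rho * sqrt((n-2)/(1-rho^2)) = 0.7303 ~ t(6).
Step 5: Two-sided p-value from the t-distribution with 6 df = 0.492726.
Step 6: alpha = 0.05. fail to reject H0.

rho = 0.2857, p = 0.492726, fail to reject H0 at alpha = 0.05.
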